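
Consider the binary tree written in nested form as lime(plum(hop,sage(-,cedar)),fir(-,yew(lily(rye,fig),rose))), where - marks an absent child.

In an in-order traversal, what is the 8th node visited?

lily

In-order visits the left subtree, then the node, then the right subtree.
At lime: go left to plum.
  At plum: go left to hop.
    hop is a leaf — visit hop.
  Visit plum.
  At plum: go right to sage.
    At sage: no left child.
    Visit sage.
    At sage: go right to cedar.
      cedar is a leaf — visit cedar.
Visit lime.
At lime: go right to fir.
  At fir: no left child.
  Visit fir.
  At fir: go right to yew.
    At yew: go left to lily.
      At lily: go left to rye.
        rye is a leaf — visit rye.
      Visit lily.
      At lily: go right to fig.
        fig is a leaf — visit fig.
    Visit yew.
    At yew: go right to rose.
      rose is a leaf — visit rose.
Full in-order sequence: hop, plum, sage, cedar, lime, fir, rye, lily, fig, yew, rose.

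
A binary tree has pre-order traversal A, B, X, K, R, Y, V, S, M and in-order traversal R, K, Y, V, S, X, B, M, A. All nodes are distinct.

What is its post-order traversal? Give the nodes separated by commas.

The first element of pre-order is the root; it splits in-order into left and right subtrees.
Root A: left subtree has 8 nodes {R, K, Y, V, S, X, B, M}, right has 0 { }.
  Root B: left subtree has 6 nodes {R, K, Y, V, S, X}, right has 1 {M}.
    Root X: left subtree has 5 nodes {R, K, Y, V, S}, right has 0 { }.
      Root K: left subtree has 1 node {R}, right has 3 {Y, V, S}.
        Root Y: left subtree has 0 nodes { }, right has 2 {V, S}.
          Root V: left subtree has 0 nodes { }, right has 1 {S}.

R, S, V, Y, K, X, M, B, A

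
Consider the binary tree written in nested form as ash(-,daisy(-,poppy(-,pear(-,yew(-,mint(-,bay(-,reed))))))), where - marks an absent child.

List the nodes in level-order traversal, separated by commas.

Level-order visits nodes level by level from the root, left to right within each level.
Level 0: ash
Level 1: daisy
Level 2: poppy
Level 3: pear
Level 4: yew
Level 5: mint
Level 6: bay
Level 7: reed

ash, daisy, poppy, pear, yew, mint, bay, reed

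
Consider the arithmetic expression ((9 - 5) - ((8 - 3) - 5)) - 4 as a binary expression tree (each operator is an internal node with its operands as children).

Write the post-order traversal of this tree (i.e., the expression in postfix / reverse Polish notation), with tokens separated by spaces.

Post-order on an expression tree gives postfix notation: for each operator, emit left operand, right operand, then the operator.

9 5 - 8 3 - 5 - - 4 -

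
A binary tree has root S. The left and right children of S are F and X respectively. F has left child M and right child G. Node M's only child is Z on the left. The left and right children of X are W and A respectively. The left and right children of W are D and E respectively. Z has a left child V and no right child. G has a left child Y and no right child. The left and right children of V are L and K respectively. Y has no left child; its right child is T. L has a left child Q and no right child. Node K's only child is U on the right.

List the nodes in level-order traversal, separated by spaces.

S F X M G W A Z Y D E V T L K Q U

Level-order visits nodes level by level from the root, left to right within each level.
Level 0: S
Level 1: F, X
Level 2: M, G, W, A
Level 3: Z, Y, D, E
Level 4: V, T
Level 5: L, K
Level 6: Q, U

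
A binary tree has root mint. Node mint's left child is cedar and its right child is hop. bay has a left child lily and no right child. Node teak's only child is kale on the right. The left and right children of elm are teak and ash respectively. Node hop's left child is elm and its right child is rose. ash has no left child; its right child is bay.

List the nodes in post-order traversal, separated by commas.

cedar, kale, teak, lily, bay, ash, elm, rose, hop, mint

Post-order visits the left subtree, then the right subtree, then the node.
At mint: go left to cedar.
  cedar is a leaf — visit cedar.
At mint: go right to hop.
  At hop: go left to elm.
    At elm: go left to teak.
      At teak: no left child.
      At teak: go right to kale.
        kale is a leaf — visit kale.
      Visit teak.
    At elm: go right to ash.
      At ash: no left child.
      At ash: go right to bay.
        At bay: go left to lily.
          lily is a leaf — visit lily.
        At bay: no right child.
        Visit bay.
      Visit ash.
    Visit elm.
  At hop: go right to rose.
    rose is a leaf — visit rose.
  Visit hop.
Visit mint.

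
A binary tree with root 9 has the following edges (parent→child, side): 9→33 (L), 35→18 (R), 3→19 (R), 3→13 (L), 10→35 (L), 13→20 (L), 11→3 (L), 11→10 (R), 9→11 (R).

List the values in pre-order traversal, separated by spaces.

Pre-order visits the node, then its left subtree, then its right subtree.
Visit 9.
At 9: go left to 33.
  33 is a leaf — visit 33.
At 9: go right to 11.
  Visit 11.
  At 11: go left to 3.
    Visit 3.
    At 3: go left to 13.
      Visit 13.
      At 13: go left to 20.
        20 is a leaf — visit 20.
      At 13: no right child.
    At 3: go right to 19.
      19 is a leaf — visit 19.
  At 11: go right to 10.
    Visit 10.
    At 10: go left to 35.
      Visit 35.
      At 35: no left child.
      At 35: go right to 18.
        18 is a leaf — visit 18.
    At 10: no right child.

9 33 11 3 13 20 19 10 35 18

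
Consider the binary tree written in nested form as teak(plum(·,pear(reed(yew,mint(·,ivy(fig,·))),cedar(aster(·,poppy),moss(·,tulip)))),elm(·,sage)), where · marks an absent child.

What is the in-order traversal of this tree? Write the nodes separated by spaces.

In-order visits the left subtree, then the node, then the right subtree.
At teak: go left to plum.
  At plum: no left child.
  Visit plum.
  At plum: go right to pear.
    At pear: go left to reed.
      At reed: go left to yew.
        yew is a leaf — visit yew.
      Visit reed.
      At reed: go right to mint.
        At mint: no left child.
        Visit mint.
        At mint: go right to ivy.
          At ivy: go left to fig.
            fig is a leaf — visit fig.
          Visit ivy.
          At ivy: no right child.
    Visit pear.
    At pear: go right to cedar.
      At cedar: go left to aster.
        At aster: no left child.
        Visit aster.
        At aster: go right to poppy.
          poppy is a leaf — visit poppy.
      Visit cedar.
      At cedar: go right to moss.
        At moss: no left child.
        Visit moss.
        At moss: go right to tulip.
          tulip is a leaf — visit tulip.
Visit teak.
At teak: go right to elm.
  At elm: no left child.
  Visit elm.
  At elm: go right to sage.
    sage is a leaf — visit sage.

plum yew reed mint fig ivy pear aster poppy cedar moss tulip teak elm sage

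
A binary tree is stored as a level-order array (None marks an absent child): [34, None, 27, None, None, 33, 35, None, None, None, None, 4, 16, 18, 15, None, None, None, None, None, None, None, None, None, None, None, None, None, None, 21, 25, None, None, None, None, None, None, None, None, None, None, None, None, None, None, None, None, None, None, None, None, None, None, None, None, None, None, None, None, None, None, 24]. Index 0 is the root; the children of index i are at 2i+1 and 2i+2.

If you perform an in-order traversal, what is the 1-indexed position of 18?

In-order visits the left subtree, then the node, then the right subtree.
At 34: no left child.
Visit 34.
At 34: go right to 27.
  At 27: go left to 33.
    At 33: go left to 4.
      4 is a leaf — visit 4.
    Visit 33.
    At 33: go right to 16.
      16 is a leaf — visit 16.
  Visit 27.
  At 27: go right to 35.
    At 35: go left to 18.
      18 is a leaf — visit 18.
    Visit 35.
    At 35: go right to 15.
      At 15: go left to 21.
        21 is a leaf — visit 21.
      Visit 15.
      At 15: go right to 25.
        At 25: go left to 24.
          24 is a leaf — visit 24.
        Visit 25.
        At 25: no right child.
Full in-order sequence: 34, 4, 33, 16, 27, 18, 35, 21, 15, 24, 25.

6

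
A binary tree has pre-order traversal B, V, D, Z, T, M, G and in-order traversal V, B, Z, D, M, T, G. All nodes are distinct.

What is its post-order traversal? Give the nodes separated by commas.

V, Z, M, G, T, D, B

The first element of pre-order is the root; it splits in-order into left and right subtrees.
Root B: left subtree has 1 node {V}, right has 5 {Z, D, M, T, G}.
  Root D: left subtree has 1 node {Z}, right has 3 {M, T, G}.
    Root T: left subtree has 1 node {M}, right has 1 {G}.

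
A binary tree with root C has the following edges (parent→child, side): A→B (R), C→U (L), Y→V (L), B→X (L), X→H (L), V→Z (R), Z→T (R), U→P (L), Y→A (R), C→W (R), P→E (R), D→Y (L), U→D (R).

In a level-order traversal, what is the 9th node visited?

A

Level-order visits nodes level by level from the root, left to right within each level.
Level 0: C
Level 1: U, W
Level 2: P, D
Level 3: E, Y
Level 4: V, A
Level 5: Z, B
Level 6: T, X
Level 7: H
Full level-order sequence: C, U, W, P, D, E, Y, V, A, Z, B, T, X, H.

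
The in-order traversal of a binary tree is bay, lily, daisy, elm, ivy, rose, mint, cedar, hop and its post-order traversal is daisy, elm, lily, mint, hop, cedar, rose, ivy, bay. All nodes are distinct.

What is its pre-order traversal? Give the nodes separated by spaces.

bay ivy lily elm daisy rose cedar mint hop

The last element of post-order is the root; it splits in-order into left and right subtrees.
Root bay: left subtree has 0 nodes { }, right has 8 {lily, daisy, elm, ivy, rose, mint, cedar, hop}.
  Root ivy: left subtree has 3 nodes {lily, daisy, elm}, right has 4 {rose, mint, cedar, hop}.
    Root lily: left subtree has 0 nodes { }, right has 2 {daisy, elm}.
      Root elm: left subtree has 1 node {daisy}, right has 0 { }.
    Root rose: left subtree has 0 nodes { }, right has 3 {mint, cedar, hop}.
      Root cedar: left subtree has 1 node {mint}, right has 1 {hop}.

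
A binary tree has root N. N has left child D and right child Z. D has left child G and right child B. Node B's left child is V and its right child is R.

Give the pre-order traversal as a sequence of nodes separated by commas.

N, D, G, B, V, R, Z

Pre-order visits the node, then its left subtree, then its right subtree.
Visit N.
At N: go left to D.
  Visit D.
  At D: go left to G.
    G is a leaf — visit G.
  At D: go right to B.
    Visit B.
    At B: go left to V.
      V is a leaf — visit V.
    At B: go right to R.
      R is a leaf — visit R.
At N: go right to Z.
  Z is a leaf — visit Z.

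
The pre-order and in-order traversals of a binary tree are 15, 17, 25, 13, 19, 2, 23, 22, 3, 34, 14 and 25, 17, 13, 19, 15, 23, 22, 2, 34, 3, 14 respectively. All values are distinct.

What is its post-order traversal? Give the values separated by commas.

25, 19, 13, 17, 22, 23, 34, 14, 3, 2, 15

The first element of pre-order is the root; it splits in-order into left and right subtrees.
Root 15: left subtree has 4 nodes {25, 17, 13, 19}, right has 6 {23, 22, 2, 34, 3, 14}.
  Root 17: left subtree has 1 node {25}, right has 2 {13, 19}.
    Root 13: left subtree has 0 nodes { }, right has 1 {19}.
  Root 2: left subtree has 2 nodes {23, 22}, right has 3 {34, 3, 14}.
    Root 23: left subtree has 0 nodes { }, right has 1 {22}.
    Root 3: left subtree has 1 node {34}, right has 1 {14}.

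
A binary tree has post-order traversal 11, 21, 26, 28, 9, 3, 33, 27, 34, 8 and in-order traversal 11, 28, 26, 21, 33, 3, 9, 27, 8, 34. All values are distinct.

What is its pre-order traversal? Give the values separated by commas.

The last element of post-order is the root; it splits in-order into left and right subtrees.
Root 8: left subtree has 8 nodes {11, 28, 26, 21, 33, 3, 9, 27}, right has 1 {34}.
  Root 27: left subtree has 7 nodes {11, 28, 26, 21, 33, 3, 9}, right has 0 { }.
    Root 33: left subtree has 4 nodes {11, 28, 26, 21}, right has 2 {3, 9}.
      Root 28: left subtree has 1 node {11}, right has 2 {26, 21}.
        Root 26: left subtree has 0 nodes { }, right has 1 {21}.
      Root 3: left subtree has 0 nodes { }, right has 1 {9}.

8, 27, 33, 28, 11, 26, 21, 3, 9, 34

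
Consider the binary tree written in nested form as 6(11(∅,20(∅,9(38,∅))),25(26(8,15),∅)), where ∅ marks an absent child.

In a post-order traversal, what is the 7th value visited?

26

Post-order visits the left subtree, then the right subtree, then the node.
At 6: go left to 11.
  At 11: no left child.
  At 11: go right to 20.
    At 20: no left child.
    At 20: go right to 9.
      At 9: go left to 38.
        38 is a leaf — visit 38.
      At 9: no right child.
      Visit 9.
    Visit 20.
  Visit 11.
At 6: go right to 25.
  At 25: go left to 26.
    At 26: go left to 8.
      8 is a leaf — visit 8.
    At 26: go right to 15.
      15 is a leaf — visit 15.
    Visit 26.
  At 25: no right child.
  Visit 25.
Visit 6.
Full post-order sequence: 38, 9, 20, 11, 8, 15, 26, 25, 6.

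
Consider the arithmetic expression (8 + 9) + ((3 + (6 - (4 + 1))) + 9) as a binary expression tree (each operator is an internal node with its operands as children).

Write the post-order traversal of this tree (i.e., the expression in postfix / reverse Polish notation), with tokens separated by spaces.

Post-order on an expression tree gives postfix notation: for each operator, emit left operand, right operand, then the operator.

8 9 + 3 6 4 1 + - + 9 + +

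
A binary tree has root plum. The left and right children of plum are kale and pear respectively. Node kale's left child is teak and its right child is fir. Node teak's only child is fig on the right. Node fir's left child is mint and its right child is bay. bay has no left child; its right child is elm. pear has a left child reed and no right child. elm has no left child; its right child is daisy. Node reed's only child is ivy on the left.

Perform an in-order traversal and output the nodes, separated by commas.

teak, fig, kale, mint, fir, bay, elm, daisy, plum, ivy, reed, pear

In-order visits the left subtree, then the node, then the right subtree.
At plum: go left to kale.
  At kale: go left to teak.
    At teak: no left child.
    Visit teak.
    At teak: go right to fig.
      fig is a leaf — visit fig.
  Visit kale.
  At kale: go right to fir.
    At fir: go left to mint.
      mint is a leaf — visit mint.
    Visit fir.
    At fir: go right to bay.
      At bay: no left child.
      Visit bay.
      At bay: go right to elm.
        At elm: no left child.
        Visit elm.
        At elm: go right to daisy.
          daisy is a leaf — visit daisy.
Visit plum.
At plum: go right to pear.
  At pear: go left to reed.
    At reed: go left to ivy.
      ivy is a leaf — visit ivy.
    Visit reed.
    At reed: no right child.
  Visit pear.
  At pear: no right child.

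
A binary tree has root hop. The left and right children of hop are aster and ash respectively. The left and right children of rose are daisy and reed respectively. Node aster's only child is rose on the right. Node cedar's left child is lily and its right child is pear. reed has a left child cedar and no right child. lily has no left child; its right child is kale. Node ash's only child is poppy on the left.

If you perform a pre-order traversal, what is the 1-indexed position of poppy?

Pre-order visits the node, then its left subtree, then its right subtree.
Visit hop.
At hop: go left to aster.
  Visit aster.
  At aster: no left child.
  At aster: go right to rose.
    Visit rose.
    At rose: go left to daisy.
      daisy is a leaf — visit daisy.
    At rose: go right to reed.
      Visit reed.
      At reed: go left to cedar.
        Visit cedar.
        At cedar: go left to lily.
          Visit lily.
          At lily: no left child.
          At lily: go right to kale.
            kale is a leaf — visit kale.
        At cedar: go right to pear.
          pear is a leaf — visit pear.
      At reed: no right child.
At hop: go right to ash.
  Visit ash.
  At ash: go left to poppy.
    poppy is a leaf — visit poppy.
  At ash: no right child.
Full pre-order sequence: hop, aster, rose, daisy, reed, cedar, lily, kale, pear, ash, poppy.

11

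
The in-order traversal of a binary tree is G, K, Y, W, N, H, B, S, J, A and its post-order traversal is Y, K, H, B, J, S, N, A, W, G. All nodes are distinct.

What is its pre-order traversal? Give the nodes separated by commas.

The last element of post-order is the root; it splits in-order into left and right subtrees.
Root G: left subtree has 0 nodes { }, right has 9 {K, Y, W, N, H, B, S, J, A}.
  Root W: left subtree has 2 nodes {K, Y}, right has 6 {N, H, B, S, J, A}.
    Root K: left subtree has 0 nodes { }, right has 1 {Y}.
    Root A: left subtree has 5 nodes {N, H, B, S, J}, right has 0 { }.
      Root N: left subtree has 0 nodes { }, right has 4 {H, B, S, J}.
        Root S: left subtree has 2 nodes {H, B}, right has 1 {J}.
          Root B: left subtree has 1 node {H}, right has 0 { }.

G, W, K, Y, A, N, S, B, H, J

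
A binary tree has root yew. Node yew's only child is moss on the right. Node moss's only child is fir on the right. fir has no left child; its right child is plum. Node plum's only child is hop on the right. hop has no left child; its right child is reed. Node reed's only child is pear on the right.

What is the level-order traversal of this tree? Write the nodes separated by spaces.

Level-order visits nodes level by level from the root, left to right within each level.
Level 0: yew
Level 1: moss
Level 2: fir
Level 3: plum
Level 4: hop
Level 5: reed
Level 6: pear

yew moss fir plum hop reed pear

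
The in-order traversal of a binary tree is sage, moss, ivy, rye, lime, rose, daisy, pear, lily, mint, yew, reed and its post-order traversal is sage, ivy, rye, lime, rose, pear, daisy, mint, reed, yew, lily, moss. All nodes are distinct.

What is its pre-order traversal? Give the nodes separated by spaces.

moss sage lily daisy rose lime rye ivy pear yew mint reed

The last element of post-order is the root; it splits in-order into left and right subtrees.
Root moss: left subtree has 1 node {sage}, right has 10 {ivy, rye, lime, rose, daisy, pear, lily, mint, yew, reed}.
  Root lily: left subtree has 6 nodes {ivy, rye, lime, rose, daisy, pear}, right has 3 {mint, yew, reed}.
    Root daisy: left subtree has 4 nodes {ivy, rye, lime, rose}, right has 1 {pear}.
      Root rose: left subtree has 3 nodes {ivy, rye, lime}, right has 0 { }.
        Root lime: left subtree has 2 nodes {ivy, rye}, right has 0 { }.
          Root rye: left subtree has 1 node {ivy}, right has 0 { }.
    Root yew: left subtree has 1 node {mint}, right has 1 {reed}.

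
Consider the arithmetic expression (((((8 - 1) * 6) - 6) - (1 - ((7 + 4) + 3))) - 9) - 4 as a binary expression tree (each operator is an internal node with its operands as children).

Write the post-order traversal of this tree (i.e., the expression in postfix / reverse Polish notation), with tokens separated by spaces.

8 1 - 6 * 6 - 1 7 4 + 3 + - - 9 - 4 -

Post-order on an expression tree gives postfix notation: for each operator, emit left operand, right operand, then the operator.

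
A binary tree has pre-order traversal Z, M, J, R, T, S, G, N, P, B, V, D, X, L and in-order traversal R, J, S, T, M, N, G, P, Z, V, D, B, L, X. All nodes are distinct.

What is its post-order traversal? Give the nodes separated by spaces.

The first element of pre-order is the root; it splits in-order into left and right subtrees.
Root Z: left subtree has 8 nodes {R, J, S, T, M, N, G, P}, right has 5 {V, D, B, L, X}.
  Root M: left subtree has 4 nodes {R, J, S, T}, right has 3 {N, G, P}.
    Root J: left subtree has 1 node {R}, right has 2 {S, T}.
      Root T: left subtree has 1 node {S}, right has 0 { }.
    Root G: left subtree has 1 node {N}, right has 1 {P}.
  Root B: left subtree has 2 nodes {V, D}, right has 2 {L, X}.
    Root V: left subtree has 0 nodes { }, right has 1 {D}.
    Root X: left subtree has 1 node {L}, right has 0 { }.

R S T J N P G M D V L X B Z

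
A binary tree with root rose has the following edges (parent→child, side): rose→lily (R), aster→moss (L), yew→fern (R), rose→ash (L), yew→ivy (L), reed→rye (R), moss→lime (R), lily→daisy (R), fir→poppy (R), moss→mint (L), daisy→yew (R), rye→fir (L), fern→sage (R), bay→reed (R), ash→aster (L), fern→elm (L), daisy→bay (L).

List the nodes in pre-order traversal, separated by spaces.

Pre-order visits the node, then its left subtree, then its right subtree.
Visit rose.
At rose: go left to ash.
  Visit ash.
  At ash: go left to aster.
    Visit aster.
    At aster: go left to moss.
      Visit moss.
      At moss: go left to mint.
        mint is a leaf — visit mint.
      At moss: go right to lime.
        lime is a leaf — visit lime.
    At aster: no right child.
  At ash: no right child.
At rose: go right to lily.
  Visit lily.
  At lily: no left child.
  At lily: go right to daisy.
    Visit daisy.
    At daisy: go left to bay.
      Visit bay.
      At bay: no left child.
      At bay: go right to reed.
        Visit reed.
        At reed: no left child.
        At reed: go right to rye.
          Visit rye.
          At rye: go left to fir.
            Visit fir.
            At fir: no left child.
            At fir: go right to poppy.
              poppy is a leaf — visit poppy.
          At rye: no right child.
    At daisy: go right to yew.
      Visit yew.
      At yew: go left to ivy.
        ivy is a leaf — visit ivy.
      At yew: go right to fern.
        Visit fern.
        At fern: go left to elm.
          elm is a leaf — visit elm.
        At fern: go right to sage.
          sage is a leaf — visit sage.

rose ash aster moss mint lime lily daisy bay reed rye fir poppy yew ivy fern elm sage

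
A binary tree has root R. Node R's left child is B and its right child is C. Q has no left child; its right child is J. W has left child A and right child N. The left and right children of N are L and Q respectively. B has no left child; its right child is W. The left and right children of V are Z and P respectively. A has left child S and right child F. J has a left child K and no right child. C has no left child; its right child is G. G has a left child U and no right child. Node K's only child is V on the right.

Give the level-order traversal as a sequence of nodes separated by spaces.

R B C W G A N U S F L Q J K V Z P

Level-order visits nodes level by level from the root, left to right within each level.
Level 0: R
Level 1: B, C
Level 2: W, G
Level 3: A, N, U
Level 4: S, F, L, Q
Level 5: J
Level 6: K
Level 7: V
Level 8: Z, P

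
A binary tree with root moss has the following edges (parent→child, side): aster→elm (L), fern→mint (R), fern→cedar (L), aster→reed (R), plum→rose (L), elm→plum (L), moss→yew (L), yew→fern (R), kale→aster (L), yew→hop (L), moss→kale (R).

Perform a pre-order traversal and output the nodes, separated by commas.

moss, yew, hop, fern, cedar, mint, kale, aster, elm, plum, rose, reed

Pre-order visits the node, then its left subtree, then its right subtree.
Visit moss.
At moss: go left to yew.
  Visit yew.
  At yew: go left to hop.
    hop is a leaf — visit hop.
  At yew: go right to fern.
    Visit fern.
    At fern: go left to cedar.
      cedar is a leaf — visit cedar.
    At fern: go right to mint.
      mint is a leaf — visit mint.
At moss: go right to kale.
  Visit kale.
  At kale: go left to aster.
    Visit aster.
    At aster: go left to elm.
      Visit elm.
      At elm: go left to plum.
        Visit plum.
        At plum: go left to rose.
          rose is a leaf — visit rose.
        At plum: no right child.
      At elm: no right child.
    At aster: go right to reed.
      reed is a leaf — visit reed.
  At kale: no right child.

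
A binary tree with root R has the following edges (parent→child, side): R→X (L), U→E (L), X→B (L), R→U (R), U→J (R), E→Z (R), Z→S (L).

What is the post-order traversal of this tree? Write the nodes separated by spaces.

Post-order visits the left subtree, then the right subtree, then the node.
At R: go left to X.
  At X: go left to B.
    B is a leaf — visit B.
  At X: no right child.
  Visit X.
At R: go right to U.
  At U: go left to E.
    At E: no left child.
    At E: go right to Z.
      At Z: go left to S.
        S is a leaf — visit S.
      At Z: no right child.
      Visit Z.
    Visit E.
  At U: go right to J.
    J is a leaf — visit J.
  Visit U.
Visit R.

B X S Z E J U R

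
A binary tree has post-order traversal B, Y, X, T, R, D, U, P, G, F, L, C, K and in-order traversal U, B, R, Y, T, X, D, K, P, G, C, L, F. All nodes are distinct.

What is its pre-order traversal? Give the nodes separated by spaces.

K U D R B T Y X C G P L F

The last element of post-order is the root; it splits in-order into left and right subtrees.
Root K: left subtree has 7 nodes {U, B, R, Y, T, X, D}, right has 5 {P, G, C, L, F}.
  Root U: left subtree has 0 nodes { }, right has 6 {B, R, Y, T, X, D}.
    Root D: left subtree has 5 nodes {B, R, Y, T, X}, right has 0 { }.
      Root R: left subtree has 1 node {B}, right has 3 {Y, T, X}.
        Root T: left subtree has 1 node {Y}, right has 1 {X}.
  Root C: left subtree has 2 nodes {P, G}, right has 2 {L, F}.
    Root G: left subtree has 1 node {P}, right has 0 { }.
    Root L: left subtree has 0 nodes { }, right has 1 {F}.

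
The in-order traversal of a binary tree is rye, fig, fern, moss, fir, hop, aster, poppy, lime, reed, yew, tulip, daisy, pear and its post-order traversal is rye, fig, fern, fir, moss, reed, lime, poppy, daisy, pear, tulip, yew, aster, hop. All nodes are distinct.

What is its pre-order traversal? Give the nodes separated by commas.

hop, moss, fern, fig, rye, fir, aster, yew, poppy, lime, reed, tulip, pear, daisy

The last element of post-order is the root; it splits in-order into left and right subtrees.
Root hop: left subtree has 5 nodes {rye, fig, fern, moss, fir}, right has 8 {aster, poppy, lime, reed, yew, tulip, daisy, pear}.
  Root moss: left subtree has 3 nodes {rye, fig, fern}, right has 1 {fir}.
    Root fern: left subtree has 2 nodes {rye, fig}, right has 0 { }.
      Root fig: left subtree has 1 node {rye}, right has 0 { }.
  Root aster: left subtree has 0 nodes { }, right has 7 {poppy, lime, reed, yew, tulip, daisy, pear}.
    Root yew: left subtree has 3 nodes {poppy, lime, reed}, right has 3 {tulip, daisy, pear}.
      Root poppy: left subtree has 0 nodes { }, right has 2 {lime, reed}.
        Root lime: left subtree has 0 nodes { }, right has 1 {reed}.
      Root tulip: left subtree has 0 nodes { }, right has 2 {daisy, pear}.
        Root pear: left subtree has 1 node {daisy}, right has 0 { }.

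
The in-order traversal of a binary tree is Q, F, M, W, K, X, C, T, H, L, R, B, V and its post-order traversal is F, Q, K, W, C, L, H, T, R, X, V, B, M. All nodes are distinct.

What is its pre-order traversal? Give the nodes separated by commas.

The last element of post-order is the root; it splits in-order into left and right subtrees.
Root M: left subtree has 2 nodes {Q, F}, right has 10 {W, K, X, C, T, H, L, R, B, V}.
  Root Q: left subtree has 0 nodes { }, right has 1 {F}.
  Root B: left subtree has 8 nodes {W, K, X, C, T, H, L, R}, right has 1 {V}.
    Root X: left subtree has 2 nodes {W, K}, right has 5 {C, T, H, L, R}.
      Root W: left subtree has 0 nodes { }, right has 1 {K}.
      Root R: left subtree has 4 nodes {C, T, H, L}, right has 0 { }.
        Root T: left subtree has 1 node {C}, right has 2 {H, L}.
          Root H: left subtree has 0 nodes { }, right has 1 {L}.

M, Q, F, B, X, W, K, R, T, C, H, L, V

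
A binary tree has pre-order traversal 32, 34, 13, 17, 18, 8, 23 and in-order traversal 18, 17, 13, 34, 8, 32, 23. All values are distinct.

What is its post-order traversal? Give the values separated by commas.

18, 17, 13, 8, 34, 23, 32

The first element of pre-order is the root; it splits in-order into left and right subtrees.
Root 32: left subtree has 5 nodes {18, 17, 13, 34, 8}, right has 1 {23}.
  Root 34: left subtree has 3 nodes {18, 17, 13}, right has 1 {8}.
    Root 13: left subtree has 2 nodes {18, 17}, right has 0 { }.
      Root 17: left subtree has 1 node {18}, right has 0 { }.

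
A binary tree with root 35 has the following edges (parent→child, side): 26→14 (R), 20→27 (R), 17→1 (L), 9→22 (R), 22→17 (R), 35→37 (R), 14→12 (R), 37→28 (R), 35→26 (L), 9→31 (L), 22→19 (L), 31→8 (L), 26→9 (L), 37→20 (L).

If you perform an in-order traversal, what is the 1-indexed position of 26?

In-order visits the left subtree, then the node, then the right subtree.
At 35: go left to 26.
  At 26: go left to 9.
    At 9: go left to 31.
      At 31: go left to 8.
        8 is a leaf — visit 8.
      Visit 31.
      At 31: no right child.
    Visit 9.
    At 9: go right to 22.
      At 22: go left to 19.
        19 is a leaf — visit 19.
      Visit 22.
      At 22: go right to 17.
        At 17: go left to 1.
          1 is a leaf — visit 1.
        Visit 17.
        At 17: no right child.
  Visit 26.
  At 26: go right to 14.
    At 14: no left child.
    Visit 14.
    At 14: go right to 12.
      12 is a leaf — visit 12.
Visit 35.
At 35: go right to 37.
  At 37: go left to 20.
    At 20: no left child.
    Visit 20.
    At 20: go right to 27.
      27 is a leaf — visit 27.
  Visit 37.
  At 37: go right to 28.
    28 is a leaf — visit 28.
Full in-order sequence: 8, 31, 9, 19, 22, 1, 17, 26, 14, 12, 35, 20, 27, 37, 28.

8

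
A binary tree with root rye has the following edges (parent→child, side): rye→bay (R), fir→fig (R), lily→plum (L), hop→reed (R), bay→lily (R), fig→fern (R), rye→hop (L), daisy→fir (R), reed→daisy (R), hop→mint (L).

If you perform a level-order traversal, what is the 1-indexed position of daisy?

7

Level-order visits nodes level by level from the root, left to right within each level.
Level 0: rye
Level 1: hop, bay
Level 2: mint, reed, lily
Level 3: daisy, plum
Level 4: fir
Level 5: fig
Level 6: fern
Full level-order sequence: rye, hop, bay, mint, reed, lily, daisy, plum, fir, fig, fern.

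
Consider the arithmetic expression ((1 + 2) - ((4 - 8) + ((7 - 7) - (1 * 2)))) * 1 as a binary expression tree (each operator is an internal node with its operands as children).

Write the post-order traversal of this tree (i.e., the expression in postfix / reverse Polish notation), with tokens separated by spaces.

Post-order on an expression tree gives postfix notation: for each operator, emit left operand, right operand, then the operator.

1 2 + 4 8 - 7 7 - 1 2 * - + - 1 *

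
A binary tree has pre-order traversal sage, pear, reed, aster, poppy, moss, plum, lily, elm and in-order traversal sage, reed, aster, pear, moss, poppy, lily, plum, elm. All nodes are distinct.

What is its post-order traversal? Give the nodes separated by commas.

aster, reed, moss, lily, elm, plum, poppy, pear, sage

The first element of pre-order is the root; it splits in-order into left and right subtrees.
Root sage: left subtree has 0 nodes { }, right has 8 {reed, aster, pear, moss, poppy, lily, plum, elm}.
  Root pear: left subtree has 2 nodes {reed, aster}, right has 5 {moss, poppy, lily, plum, elm}.
    Root reed: left subtree has 0 nodes { }, right has 1 {aster}.
    Root poppy: left subtree has 1 node {moss}, right has 3 {lily, plum, elm}.
      Root plum: left subtree has 1 node {lily}, right has 1 {elm}.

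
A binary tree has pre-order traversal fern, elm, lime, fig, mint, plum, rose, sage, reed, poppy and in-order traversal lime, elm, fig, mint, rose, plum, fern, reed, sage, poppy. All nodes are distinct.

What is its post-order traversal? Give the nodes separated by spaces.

The first element of pre-order is the root; it splits in-order into left and right subtrees.
Root fern: left subtree has 6 nodes {lime, elm, fig, mint, rose, plum}, right has 3 {reed, sage, poppy}.
  Root elm: left subtree has 1 node {lime}, right has 4 {fig, mint, rose, plum}.
    Root fig: left subtree has 0 nodes { }, right has 3 {mint, rose, plum}.
      Root mint: left subtree has 0 nodes { }, right has 2 {rose, plum}.
        Root plum: left subtree has 1 node {rose}, right has 0 { }.
  Root sage: left subtree has 1 node {reed}, right has 1 {poppy}.

lime rose plum mint fig elm reed poppy sage fern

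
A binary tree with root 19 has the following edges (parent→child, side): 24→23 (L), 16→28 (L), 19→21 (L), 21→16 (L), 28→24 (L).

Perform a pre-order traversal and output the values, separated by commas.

19, 21, 16, 28, 24, 23

Pre-order visits the node, then its left subtree, then its right subtree.
Visit 19.
At 19: go left to 21.
  Visit 21.
  At 21: go left to 16.
    Visit 16.
    At 16: go left to 28.
      Visit 28.
      At 28: go left to 24.
        Visit 24.
        At 24: go left to 23.
          23 is a leaf — visit 23.
        At 24: no right child.
      At 28: no right child.
    At 16: no right child.
  At 21: no right child.
At 19: no right child.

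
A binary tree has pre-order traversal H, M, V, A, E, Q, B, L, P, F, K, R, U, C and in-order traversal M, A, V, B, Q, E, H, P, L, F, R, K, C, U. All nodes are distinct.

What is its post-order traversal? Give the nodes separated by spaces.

A B Q E V M P R C U K F L H

The first element of pre-order is the root; it splits in-order into left and right subtrees.
Root H: left subtree has 6 nodes {M, A, V, B, Q, E}, right has 7 {P, L, F, R, K, C, U}.
  Root M: left subtree has 0 nodes { }, right has 5 {A, V, B, Q, E}.
    Root V: left subtree has 1 node {A}, right has 3 {B, Q, E}.
      Root E: left subtree has 2 nodes {B, Q}, right has 0 { }.
        Root Q: left subtree has 1 node {B}, right has 0 { }.
  Root L: left subtree has 1 node {P}, right has 5 {F, R, K, C, U}.
    Root F: left subtree has 0 nodes { }, right has 4 {R, K, C, U}.
      Root K: left subtree has 1 node {R}, right has 2 {C, U}.
        Root U: left subtree has 1 node {C}, right has 0 { }.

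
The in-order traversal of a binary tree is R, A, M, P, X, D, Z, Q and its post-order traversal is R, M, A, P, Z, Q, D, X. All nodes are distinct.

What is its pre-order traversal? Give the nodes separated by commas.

X, P, A, R, M, D, Q, Z

The last element of post-order is the root; it splits in-order into left and right subtrees.
Root X: left subtree has 4 nodes {R, A, M, P}, right has 3 {D, Z, Q}.
  Root P: left subtree has 3 nodes {R, A, M}, right has 0 { }.
    Root A: left subtree has 1 node {R}, right has 1 {M}.
  Root D: left subtree has 0 nodes { }, right has 2 {Z, Q}.
    Root Q: left subtree has 1 node {Z}, right has 0 { }.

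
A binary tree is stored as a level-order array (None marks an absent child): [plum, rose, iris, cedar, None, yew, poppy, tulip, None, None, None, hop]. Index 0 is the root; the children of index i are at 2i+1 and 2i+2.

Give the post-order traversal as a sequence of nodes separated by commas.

Post-order visits the left subtree, then the right subtree, then the node.
At plum: go left to rose.
  At rose: go left to cedar.
    At cedar: go left to tulip.
      tulip is a leaf — visit tulip.
    At cedar: no right child.
    Visit cedar.
  At rose: no right child.
  Visit rose.
At plum: go right to iris.
  At iris: go left to yew.
    At yew: go left to hop.
      hop is a leaf — visit hop.
    At yew: no right child.
    Visit yew.
  At iris: go right to poppy.
    poppy is a leaf — visit poppy.
  Visit iris.
Visit plum.

tulip, cedar, rose, hop, yew, poppy, iris, plum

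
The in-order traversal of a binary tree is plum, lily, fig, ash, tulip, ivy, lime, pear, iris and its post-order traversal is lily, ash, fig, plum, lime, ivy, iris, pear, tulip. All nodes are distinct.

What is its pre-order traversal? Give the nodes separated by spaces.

tulip plum fig lily ash pear ivy lime iris

The last element of post-order is the root; it splits in-order into left and right subtrees.
Root tulip: left subtree has 4 nodes {plum, lily, fig, ash}, right has 4 {ivy, lime, pear, iris}.
  Root plum: left subtree has 0 nodes { }, right has 3 {lily, fig, ash}.
    Root fig: left subtree has 1 node {lily}, right has 1 {ash}.
  Root pear: left subtree has 2 nodes {ivy, lime}, right has 1 {iris}.
    Root ivy: left subtree has 0 nodes { }, right has 1 {lime}.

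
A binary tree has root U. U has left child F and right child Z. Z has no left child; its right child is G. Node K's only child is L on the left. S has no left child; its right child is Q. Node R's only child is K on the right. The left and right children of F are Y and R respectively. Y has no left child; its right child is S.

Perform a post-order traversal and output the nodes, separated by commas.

Q, S, Y, L, K, R, F, G, Z, U

Post-order visits the left subtree, then the right subtree, then the node.
At U: go left to F.
  At F: go left to Y.
    At Y: no left child.
    At Y: go right to S.
      At S: no left child.
      At S: go right to Q.
        Q is a leaf — visit Q.
      Visit S.
    Visit Y.
  At F: go right to R.
    At R: no left child.
    At R: go right to K.
      At K: go left to L.
        L is a leaf — visit L.
      At K: no right child.
      Visit K.
    Visit R.
  Visit F.
At U: go right to Z.
  At Z: no left child.
  At Z: go right to G.
    G is a leaf — visit G.
  Visit Z.
Visit U.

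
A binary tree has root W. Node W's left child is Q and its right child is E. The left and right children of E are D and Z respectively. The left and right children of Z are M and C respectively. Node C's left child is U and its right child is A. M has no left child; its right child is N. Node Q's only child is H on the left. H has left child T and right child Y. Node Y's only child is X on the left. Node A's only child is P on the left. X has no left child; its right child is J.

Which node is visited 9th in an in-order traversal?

In-order visits the left subtree, then the node, then the right subtree.
At W: go left to Q.
  At Q: go left to H.
    At H: go left to T.
      T is a leaf — visit T.
    Visit H.
    At H: go right to Y.
      At Y: go left to X.
        At X: no left child.
        Visit X.
        At X: go right to J.
          J is a leaf — visit J.
      Visit Y.
      At Y: no right child.
  Visit Q.
  At Q: no right child.
Visit W.
At W: go right to E.
  At E: go left to D.
    D is a leaf — visit D.
  Visit E.
  At E: go right to Z.
    At Z: go left to M.
      At M: no left child.
      Visit M.
      At M: go right to N.
        N is a leaf — visit N.
    Visit Z.
    At Z: go right to C.
      At C: go left to U.
        U is a leaf — visit U.
      Visit C.
      At C: go right to A.
        At A: go left to P.
          P is a leaf — visit P.
        Visit A.
        At A: no right child.
Full in-order sequence: T, H, X, J, Y, Q, W, D, E, M, N, Z, U, C, P, A.

E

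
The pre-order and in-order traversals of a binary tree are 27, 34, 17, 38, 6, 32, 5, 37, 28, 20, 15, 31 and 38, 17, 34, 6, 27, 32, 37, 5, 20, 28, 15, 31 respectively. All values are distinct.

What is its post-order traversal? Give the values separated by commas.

The first element of pre-order is the root; it splits in-order into left and right subtrees.
Root 27: left subtree has 4 nodes {38, 17, 34, 6}, right has 7 {32, 37, 5, 20, 28, 15, 31}.
  Root 34: left subtree has 2 nodes {38, 17}, right has 1 {6}.
    Root 17: left subtree has 1 node {38}, right has 0 { }.
  Root 32: left subtree has 0 nodes { }, right has 6 {37, 5, 20, 28, 15, 31}.
    Root 5: left subtree has 1 node {37}, right has 4 {20, 28, 15, 31}.
      Root 28: left subtree has 1 node {20}, right has 2 {15, 31}.
        Root 15: left subtree has 0 nodes { }, right has 1 {31}.

38, 17, 6, 34, 37, 20, 31, 15, 28, 5, 32, 27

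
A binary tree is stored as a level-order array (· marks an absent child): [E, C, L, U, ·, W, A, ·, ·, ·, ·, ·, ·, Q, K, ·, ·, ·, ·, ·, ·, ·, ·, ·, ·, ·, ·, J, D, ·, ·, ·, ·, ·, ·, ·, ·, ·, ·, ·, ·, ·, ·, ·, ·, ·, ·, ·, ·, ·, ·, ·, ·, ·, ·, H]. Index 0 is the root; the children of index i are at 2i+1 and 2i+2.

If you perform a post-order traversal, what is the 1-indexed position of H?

4

Post-order visits the left subtree, then the right subtree, then the node.
At E: go left to C.
  At C: go left to U.
    U is a leaf — visit U.
  At C: no right child.
  Visit C.
At E: go right to L.
  At L: go left to W.
    W is a leaf — visit W.
  At L: go right to A.
    At A: go left to Q.
      At Q: go left to J.
        At J: go left to H.
          H is a leaf — visit H.
        At J: no right child.
        Visit J.
      At Q: go right to D.
        D is a leaf — visit D.
      Visit Q.
    At A: go right to K.
      K is a leaf — visit K.
    Visit A.
  Visit L.
Visit E.
Full post-order sequence: U, C, W, H, J, D, Q, K, A, L, E.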